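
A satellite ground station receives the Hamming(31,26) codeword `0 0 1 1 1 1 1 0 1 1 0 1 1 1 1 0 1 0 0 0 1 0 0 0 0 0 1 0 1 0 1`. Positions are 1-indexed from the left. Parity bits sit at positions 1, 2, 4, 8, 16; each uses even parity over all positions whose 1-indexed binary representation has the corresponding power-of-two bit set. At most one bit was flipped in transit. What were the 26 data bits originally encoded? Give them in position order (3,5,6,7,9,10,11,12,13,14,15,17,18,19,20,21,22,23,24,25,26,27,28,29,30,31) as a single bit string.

11111101111100010000010001

s1: b1⊕b3⊕b5⊕b7⊕b9⊕b11⊕b13⊕b15⊕b17⊕b19⊕b21⊕b23⊕b25⊕b27⊕b29⊕b31 = 0⊕1⊕1⊕1⊕1⊕0⊕1⊕1⊕1⊕0⊕1⊕0⊕0⊕1⊕1⊕1 = 1
s2: b2⊕b3⊕b6⊕b7⊕b10⊕b11⊕b14⊕b15⊕b18⊕b19⊕b22⊕b23⊕b26⊕b27⊕b30⊕b31 = 0⊕1⊕1⊕1⊕1⊕0⊕1⊕1⊕0⊕0⊕0⊕0⊕0⊕1⊕0⊕1 = 0
s4: b4⊕b5⊕b6⊕b7⊕b12⊕b13⊕b14⊕b15⊕b20⊕b21⊕b22⊕b23⊕b28⊕b29⊕b30⊕b31 = 1⊕1⊕1⊕1⊕1⊕1⊕1⊕1⊕0⊕1⊕0⊕0⊕0⊕1⊕0⊕1 = 1
s8: b8⊕b9⊕b10⊕b11⊕b12⊕b13⊕b14⊕b15⊕b24⊕b25⊕b26⊕b27⊕b28⊕b29⊕b30⊕b31 = 0⊕1⊕1⊕0⊕1⊕1⊕1⊕1⊕0⊕0⊕0⊕1⊕0⊕1⊕0⊕1 = 1
s16: b16⊕b17⊕b18⊕b19⊕b20⊕b21⊕b22⊕b23⊕b24⊕b25⊕b26⊕b27⊕b28⊕b29⊕b30⊕b31 = 0⊕1⊕0⊕0⊕0⊕1⊕0⊕0⊕0⊕0⊕0⊕1⊕0⊕1⊕0⊕1 = 1
Syndrome (s16...s1) = 11101 → position 29.
Flip bit 29: corrected codeword = 0011111011011110100010000010001
Data bits at positions 3,5,6,7,9,10,11,12,13,14,15,17,18,19,20,21,22,23,24,25,26,27,28,29,30,31: 11111101111100010000010001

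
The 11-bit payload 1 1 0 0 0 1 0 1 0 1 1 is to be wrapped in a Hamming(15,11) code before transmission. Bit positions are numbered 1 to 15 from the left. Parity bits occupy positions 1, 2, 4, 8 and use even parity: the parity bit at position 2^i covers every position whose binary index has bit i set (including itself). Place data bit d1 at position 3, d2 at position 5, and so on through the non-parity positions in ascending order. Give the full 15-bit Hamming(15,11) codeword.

101010000101011

Place data bits at non-power-of-two positions: b3=1, b5=1, b6=0, b7=0, b9=0, b10=1, b11=0, b12=1, b13=0, b14=1, b15=1.
p1 = XOR of data positions {3,5,7,9,11,13,15} = 1⊕1⊕0⊕0⊕0⊕0⊕1 = 1
p2 = XOR of data positions {3,6,7,10,11,14,15} = 1⊕0⊕0⊕1⊕0⊕1⊕1 = 0
p4 = XOR of data positions {5,6,7,12,13,14,15} = 1⊕0⊕0⊕1⊕0⊕1⊕1 = 0
p8 = XOR of data positions {9,10,11,12,13,14,15} = 0⊕1⊕0⊕1⊕0⊕1⊕1 = 0
Codeword b1..b15 = 101010000101011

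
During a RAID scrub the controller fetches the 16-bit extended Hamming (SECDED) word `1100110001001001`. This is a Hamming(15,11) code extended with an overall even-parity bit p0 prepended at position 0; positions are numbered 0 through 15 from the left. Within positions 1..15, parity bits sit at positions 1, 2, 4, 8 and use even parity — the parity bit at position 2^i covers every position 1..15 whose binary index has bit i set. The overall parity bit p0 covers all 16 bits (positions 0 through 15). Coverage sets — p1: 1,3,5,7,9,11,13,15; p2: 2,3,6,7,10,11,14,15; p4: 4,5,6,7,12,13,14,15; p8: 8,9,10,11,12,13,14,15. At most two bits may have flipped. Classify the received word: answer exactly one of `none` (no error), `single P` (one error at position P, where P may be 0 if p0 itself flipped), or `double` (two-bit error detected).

single 10

s1: b1⊕b3⊕b5⊕b7⊕b9⊕b11⊕b13⊕b15 = 1⊕0⊕1⊕0⊕1⊕0⊕0⊕1 = 0
s2: b2⊕b3⊕b6⊕b7⊕b10⊕b11⊕b14⊕b15 = 0⊕0⊕0⊕0⊕0⊕0⊕0⊕1 = 1
s4: b4⊕b5⊕b6⊕b7⊕b12⊕b13⊕b14⊕b15 = 1⊕1⊕0⊕0⊕1⊕0⊕0⊕1 = 0
s8: b8⊕b9⊕b10⊕b11⊕b12⊕b13⊕b14⊕b15 = 0⊕1⊕0⊕0⊕1⊕0⊕0⊕1 = 1
Syndrome (s8...s1) = 1010 → position 10.
Overall parity (XOR of all 16 bits, including p0): 1⊕1⊕0⊕0⊕1⊕1⊕0⊕0⊕0⊕1⊕0⊕0⊕1⊕0⊕0⊕1 = 1
Overall=1, syndrome position=10 → single-bit error at position 10.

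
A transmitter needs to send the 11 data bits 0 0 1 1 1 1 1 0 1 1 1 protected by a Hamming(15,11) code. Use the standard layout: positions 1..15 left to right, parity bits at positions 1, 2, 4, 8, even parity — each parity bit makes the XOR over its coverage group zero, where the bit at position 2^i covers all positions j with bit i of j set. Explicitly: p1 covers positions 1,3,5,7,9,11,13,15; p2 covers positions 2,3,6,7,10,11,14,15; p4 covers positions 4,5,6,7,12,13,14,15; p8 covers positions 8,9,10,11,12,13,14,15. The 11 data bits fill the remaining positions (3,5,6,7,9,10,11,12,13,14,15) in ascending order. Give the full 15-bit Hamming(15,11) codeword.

Place data bits at non-power-of-two positions: b3=0, b5=0, b6=1, b7=1, b9=1, b10=1, b11=1, b12=0, b13=1, b14=1, b15=1.
p1 = XOR of data positions {3,5,7,9,11,13,15} = 0⊕0⊕1⊕1⊕1⊕1⊕1 = 1
p2 = XOR of data positions {3,6,7,10,11,14,15} = 0⊕1⊕1⊕1⊕1⊕1⊕1 = 0
p4 = XOR of data positions {5,6,7,12,13,14,15} = 0⊕1⊕1⊕0⊕1⊕1⊕1 = 1
p8 = XOR of data positions {9,10,11,12,13,14,15} = 1⊕1⊕1⊕0⊕1⊕1⊕1 = 0
Codeword b1..b15 = 100101101110111

100101101110111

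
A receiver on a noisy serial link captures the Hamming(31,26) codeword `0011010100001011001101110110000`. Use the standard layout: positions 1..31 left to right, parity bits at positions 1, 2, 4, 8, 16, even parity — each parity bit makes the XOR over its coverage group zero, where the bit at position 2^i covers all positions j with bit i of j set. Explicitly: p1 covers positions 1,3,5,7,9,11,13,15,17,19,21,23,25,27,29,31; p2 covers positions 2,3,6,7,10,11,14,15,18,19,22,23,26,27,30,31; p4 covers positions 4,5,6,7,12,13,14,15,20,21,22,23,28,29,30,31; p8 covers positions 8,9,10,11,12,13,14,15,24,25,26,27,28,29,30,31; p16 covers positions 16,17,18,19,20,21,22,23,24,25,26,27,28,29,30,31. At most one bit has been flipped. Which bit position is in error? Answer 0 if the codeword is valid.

s1: b1⊕b3⊕b5⊕b7⊕b9⊕b11⊕b13⊕b15⊕b17⊕b19⊕b21⊕b23⊕b25⊕b27⊕b29⊕b31 = 0⊕1⊕0⊕0⊕0⊕0⊕1⊕1⊕0⊕1⊕0⊕1⊕0⊕1⊕0⊕0 = 0
s2: b2⊕b3⊕b6⊕b7⊕b10⊕b11⊕b14⊕b15⊕b18⊕b19⊕b22⊕b23⊕b26⊕b27⊕b30⊕b31 = 0⊕1⊕1⊕0⊕0⊕0⊕0⊕1⊕0⊕1⊕1⊕1⊕1⊕1⊕0⊕0 = 0
s4: b4⊕b5⊕b6⊕b7⊕b12⊕b13⊕b14⊕b15⊕b20⊕b21⊕b22⊕b23⊕b28⊕b29⊕b30⊕b31 = 1⊕0⊕1⊕0⊕0⊕1⊕0⊕1⊕1⊕0⊕1⊕1⊕0⊕0⊕0⊕0 = 1
s8: b8⊕b9⊕b10⊕b11⊕b12⊕b13⊕b14⊕b15⊕b24⊕b25⊕b26⊕b27⊕b28⊕b29⊕b30⊕b31 = 1⊕0⊕0⊕0⊕0⊕1⊕0⊕1⊕1⊕0⊕1⊕1⊕0⊕0⊕0⊕0 = 0
s16: b16⊕b17⊕b18⊕b19⊕b20⊕b21⊕b22⊕b23⊕b24⊕b25⊕b26⊕b27⊕b28⊕b29⊕b30⊕b31 = 1⊕0⊕0⊕1⊕1⊕0⊕1⊕1⊕1⊕0⊕1⊕1⊕0⊕0⊕0⊕0 = 0
Syndrome (s16...s1) = 00100 → position 4.

4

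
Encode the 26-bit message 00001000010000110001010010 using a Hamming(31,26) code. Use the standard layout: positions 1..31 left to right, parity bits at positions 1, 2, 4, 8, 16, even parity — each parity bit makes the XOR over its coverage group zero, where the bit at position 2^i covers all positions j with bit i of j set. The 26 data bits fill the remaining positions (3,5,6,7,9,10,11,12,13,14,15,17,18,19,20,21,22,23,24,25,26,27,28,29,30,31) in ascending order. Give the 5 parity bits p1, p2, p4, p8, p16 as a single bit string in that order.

Place data bits at non-power-of-two positions: b3=0, b5=0, b6=0, b7=0, b9=1, b10=0, b11=0, b12=0, b13=0, b14=1, b15=0, b17=0, b18=0, b19=0, b20=1, b21=1, b22=0, b23=0, b24=0, b25=1, b26=0, b27=1, b28=0, b29=0, b30=1, b31=0.
p1 = XOR of data positions {3,5,7,9,11,13,15,17,19,21,23,25,27,29,31} = 0⊕0⊕0⊕1⊕0⊕0⊕0⊕0⊕0⊕1⊕0⊕1⊕1⊕0⊕0 = 0
p2 = XOR of data positions {3,6,7,10,11,14,15,18,19,22,23,26,27,30,31} = 0⊕0⊕0⊕0⊕0⊕1⊕0⊕0⊕0⊕0⊕0⊕0⊕1⊕1⊕0 = 1
p4 = XOR of data positions {5,6,7,12,13,14,15,20,21,22,23,28,29,30,31} = 0⊕0⊕0⊕0⊕0⊕1⊕0⊕1⊕1⊕0⊕0⊕0⊕0⊕1⊕0 = 0
p8 = XOR of data positions {9,10,11,12,13,14,15,24,25,26,27,28,29,30,31} = 1⊕0⊕0⊕0⊕0⊕1⊕0⊕0⊕1⊕0⊕1⊕0⊕0⊕1⊕0 = 1
p16 = XOR of data positions {17,18,19,20,21,22,23,24,25,26,27,28,29,30,31} = 0⊕0⊕0⊕1⊕1⊕0⊕0⊕0⊕1⊕0⊕1⊕0⊕0⊕1⊕0 = 1
Parity bits p1,p2,p4,p8,p16 = 01011

01011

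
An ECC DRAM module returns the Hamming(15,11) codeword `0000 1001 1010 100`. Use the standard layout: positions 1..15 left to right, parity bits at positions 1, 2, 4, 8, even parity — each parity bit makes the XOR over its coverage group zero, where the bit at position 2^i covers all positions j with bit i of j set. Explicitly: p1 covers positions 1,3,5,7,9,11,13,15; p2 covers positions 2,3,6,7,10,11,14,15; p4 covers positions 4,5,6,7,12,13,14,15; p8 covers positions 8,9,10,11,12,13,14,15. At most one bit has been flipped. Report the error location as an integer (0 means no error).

2

s1: b1⊕b3⊕b5⊕b7⊕b9⊕b11⊕b13⊕b15 = 0⊕0⊕1⊕0⊕1⊕1⊕1⊕0 = 0
s2: b2⊕b3⊕b6⊕b7⊕b10⊕b11⊕b14⊕b15 = 0⊕0⊕0⊕0⊕0⊕1⊕0⊕0 = 1
s4: b4⊕b5⊕b6⊕b7⊕b12⊕b13⊕b14⊕b15 = 0⊕1⊕0⊕0⊕0⊕1⊕0⊕0 = 0
s8: b8⊕b9⊕b10⊕b11⊕b12⊕b13⊕b14⊕b15 = 1⊕1⊕0⊕1⊕0⊕1⊕0⊕0 = 0
Syndrome (s8...s1) = 0010 → position 2.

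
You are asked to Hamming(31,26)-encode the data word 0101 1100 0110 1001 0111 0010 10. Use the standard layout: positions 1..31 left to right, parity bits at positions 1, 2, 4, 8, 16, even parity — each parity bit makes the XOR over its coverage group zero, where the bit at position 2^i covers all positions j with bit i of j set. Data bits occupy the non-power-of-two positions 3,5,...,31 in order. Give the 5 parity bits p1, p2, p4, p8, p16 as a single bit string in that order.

Place data bits at non-power-of-two positions: b3=0, b5=1, b6=0, b7=1, b9=1, b10=1, b11=0, b12=0, b13=0, b14=1, b15=1, b17=0, b18=1, b19=0, b20=0, b21=1, b22=0, b23=1, b24=1, b25=1, b26=0, b27=0, b28=1, b29=0, b30=1, b31=0.
p1 = XOR of data positions {3,5,7,9,11,13,15,17,19,21,23,25,27,29,31} = 0⊕1⊕1⊕1⊕0⊕0⊕1⊕0⊕0⊕1⊕1⊕1⊕0⊕0⊕0 = 1
p2 = XOR of data positions {3,6,7,10,11,14,15,18,19,22,23,26,27,30,31} = 0⊕0⊕1⊕1⊕0⊕1⊕1⊕1⊕0⊕0⊕1⊕0⊕0⊕1⊕0 = 1
p4 = XOR of data positions {5,6,7,12,13,14,15,20,21,22,23,28,29,30,31} = 1⊕0⊕1⊕0⊕0⊕1⊕1⊕0⊕1⊕0⊕1⊕1⊕0⊕1⊕0 = 0
p8 = XOR of data positions {9,10,11,12,13,14,15,24,25,26,27,28,29,30,31} = 1⊕1⊕0⊕0⊕0⊕1⊕1⊕1⊕1⊕0⊕0⊕1⊕0⊕1⊕0 = 0
p16 = XOR of data positions {17,18,19,20,21,22,23,24,25,26,27,28,29,30,31} = 0⊕1⊕0⊕0⊕1⊕0⊕1⊕1⊕1⊕0⊕0⊕1⊕0⊕1⊕0 = 1
Parity bits p1,p2,p4,p8,p16 = 11001

11001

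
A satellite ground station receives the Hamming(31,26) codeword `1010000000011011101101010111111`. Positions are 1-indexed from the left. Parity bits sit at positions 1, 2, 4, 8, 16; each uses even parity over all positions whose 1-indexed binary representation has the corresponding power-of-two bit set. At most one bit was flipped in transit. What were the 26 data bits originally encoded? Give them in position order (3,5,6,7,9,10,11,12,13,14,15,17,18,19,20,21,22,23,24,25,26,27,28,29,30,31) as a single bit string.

11000001101101101010111111

s1: b1⊕b3⊕b5⊕b7⊕b9⊕b11⊕b13⊕b15⊕b17⊕b19⊕b21⊕b23⊕b25⊕b27⊕b29⊕b31 = 1⊕1⊕0⊕0⊕0⊕0⊕1⊕1⊕1⊕1⊕0⊕0⊕0⊕1⊕1⊕1 = 1
s2: b2⊕b3⊕b6⊕b7⊕b10⊕b11⊕b14⊕b15⊕b18⊕b19⊕b22⊕b23⊕b26⊕b27⊕b30⊕b31 = 0⊕1⊕0⊕0⊕0⊕0⊕0⊕1⊕0⊕1⊕1⊕0⊕1⊕1⊕1⊕1 = 0
s4: b4⊕b5⊕b6⊕b7⊕b12⊕b13⊕b14⊕b15⊕b20⊕b21⊕b22⊕b23⊕b28⊕b29⊕b30⊕b31 = 0⊕0⊕0⊕0⊕1⊕1⊕0⊕1⊕1⊕0⊕1⊕0⊕1⊕1⊕1⊕1 = 1
s8: b8⊕b9⊕b10⊕b11⊕b12⊕b13⊕b14⊕b15⊕b24⊕b25⊕b26⊕b27⊕b28⊕b29⊕b30⊕b31 = 0⊕0⊕0⊕0⊕1⊕1⊕0⊕1⊕1⊕0⊕1⊕1⊕1⊕1⊕1⊕1 = 0
s16: b16⊕b17⊕b18⊕b19⊕b20⊕b21⊕b22⊕b23⊕b24⊕b25⊕b26⊕b27⊕b28⊕b29⊕b30⊕b31 = 1⊕1⊕0⊕1⊕1⊕0⊕1⊕0⊕1⊕0⊕1⊕1⊕1⊕1⊕1⊕1 = 0
Syndrome (s16...s1) = 00101 → position 5.
Flip bit 5: corrected codeword = 1010100000011011101101010111111
Data bits at positions 3,5,6,7,9,10,11,12,13,14,15,17,18,19,20,21,22,23,24,25,26,27,28,29,30,31: 11000001101101101010111111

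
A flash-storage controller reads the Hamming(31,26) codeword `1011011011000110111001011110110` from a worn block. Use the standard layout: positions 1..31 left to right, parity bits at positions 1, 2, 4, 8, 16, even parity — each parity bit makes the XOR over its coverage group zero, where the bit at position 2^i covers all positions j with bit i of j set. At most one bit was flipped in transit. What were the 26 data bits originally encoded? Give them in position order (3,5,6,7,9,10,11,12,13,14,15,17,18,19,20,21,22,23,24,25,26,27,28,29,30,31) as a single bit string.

10111100011111001011110110

s1: b1⊕b3⊕b5⊕b7⊕b9⊕b11⊕b13⊕b15⊕b17⊕b19⊕b21⊕b23⊕b25⊕b27⊕b29⊕b31 = 1⊕1⊕0⊕1⊕1⊕0⊕0⊕1⊕1⊕1⊕0⊕0⊕1⊕1⊕1⊕0 = 0
s2: b2⊕b3⊕b6⊕b7⊕b10⊕b11⊕b14⊕b15⊕b18⊕b19⊕b22⊕b23⊕b26⊕b27⊕b30⊕b31 = 0⊕1⊕1⊕1⊕1⊕0⊕1⊕1⊕1⊕1⊕1⊕0⊕1⊕1⊕1⊕0 = 0
s4: b4⊕b5⊕b6⊕b7⊕b12⊕b13⊕b14⊕b15⊕b20⊕b21⊕b22⊕b23⊕b28⊕b29⊕b30⊕b31 = 1⊕0⊕1⊕1⊕0⊕0⊕1⊕1⊕0⊕0⊕1⊕0⊕0⊕1⊕1⊕0 = 0
s8: b8⊕b9⊕b10⊕b11⊕b12⊕b13⊕b14⊕b15⊕b24⊕b25⊕b26⊕b27⊕b28⊕b29⊕b30⊕b31 = 0⊕1⊕1⊕0⊕0⊕0⊕1⊕1⊕1⊕1⊕1⊕1⊕0⊕1⊕1⊕0 = 0
s16: b16⊕b17⊕b18⊕b19⊕b20⊕b21⊕b22⊕b23⊕b24⊕b25⊕b26⊕b27⊕b28⊕b29⊕b30⊕b31 = 0⊕1⊕1⊕1⊕0⊕0⊕1⊕0⊕1⊕1⊕1⊕1⊕0⊕1⊕1⊕0 = 0
Syndrome (s16...s1) = 00000 → position 0 (no error).
No correction needed.
Data bits at positions 3,5,6,7,9,10,11,12,13,14,15,17,18,19,20,21,22,23,24,25,26,27,28,29,30,31: 10111100011111001011110110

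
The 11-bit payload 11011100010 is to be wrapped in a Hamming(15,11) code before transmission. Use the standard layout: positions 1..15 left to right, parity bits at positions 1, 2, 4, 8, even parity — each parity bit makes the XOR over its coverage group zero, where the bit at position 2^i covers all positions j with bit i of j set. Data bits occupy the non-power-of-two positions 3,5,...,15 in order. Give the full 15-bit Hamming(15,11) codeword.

Place data bits at non-power-of-two positions: b3=1, b5=1, b6=0, b7=1, b9=1, b10=1, b11=0, b12=0, b13=0, b14=1, b15=0.
p1 = XOR of data positions {3,5,7,9,11,13,15} = 1⊕1⊕1⊕1⊕0⊕0⊕0 = 0
p2 = XOR of data positions {3,6,7,10,11,14,15} = 1⊕0⊕1⊕1⊕0⊕1⊕0 = 0
p4 = XOR of data positions {5,6,7,12,13,14,15} = 1⊕0⊕1⊕0⊕0⊕1⊕0 = 1
p8 = XOR of data positions {9,10,11,12,13,14,15} = 1⊕1⊕0⊕0⊕0⊕1⊕0 = 1
Codeword b1..b15 = 001110111100010

001110111100010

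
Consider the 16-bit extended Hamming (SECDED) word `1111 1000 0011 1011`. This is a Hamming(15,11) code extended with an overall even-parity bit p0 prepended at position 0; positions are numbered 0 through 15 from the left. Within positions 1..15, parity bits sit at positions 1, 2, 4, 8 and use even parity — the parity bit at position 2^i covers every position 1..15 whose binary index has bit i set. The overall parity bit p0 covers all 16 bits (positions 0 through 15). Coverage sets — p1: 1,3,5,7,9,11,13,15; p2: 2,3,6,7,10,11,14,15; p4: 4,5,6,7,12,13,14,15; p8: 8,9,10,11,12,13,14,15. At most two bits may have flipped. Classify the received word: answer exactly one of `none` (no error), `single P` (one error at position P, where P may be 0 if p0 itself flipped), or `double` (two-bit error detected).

double

s1: b1⊕b3⊕b5⊕b7⊕b9⊕b11⊕b13⊕b15 = 1⊕1⊕0⊕0⊕0⊕1⊕0⊕1 = 0
s2: b2⊕b3⊕b6⊕b7⊕b10⊕b11⊕b14⊕b15 = 1⊕1⊕0⊕0⊕1⊕1⊕1⊕1 = 0
s4: b4⊕b5⊕b6⊕b7⊕b12⊕b13⊕b14⊕b15 = 1⊕0⊕0⊕0⊕1⊕0⊕1⊕1 = 0
s8: b8⊕b9⊕b10⊕b11⊕b12⊕b13⊕b14⊕b15 = 0⊕0⊕1⊕1⊕1⊕0⊕1⊕1 = 1
Syndrome (s8...s1) = 1000 → position 8.
Overall parity (XOR of all 16 bits, including p0): 1⊕1⊕1⊕1⊕1⊕0⊕0⊕0⊕0⊕0⊕1⊕1⊕1⊕0⊕1⊕1 = 0
Overall=0, syndrome position=8 → double-bit error detected (uncorrectable).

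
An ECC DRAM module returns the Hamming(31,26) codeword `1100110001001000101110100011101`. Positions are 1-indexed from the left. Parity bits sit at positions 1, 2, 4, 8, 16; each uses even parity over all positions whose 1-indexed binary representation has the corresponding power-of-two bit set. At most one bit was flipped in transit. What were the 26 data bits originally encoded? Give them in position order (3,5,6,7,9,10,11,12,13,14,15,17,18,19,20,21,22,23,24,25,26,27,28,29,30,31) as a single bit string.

01100100100101111100011101

s1: b1⊕b3⊕b5⊕b7⊕b9⊕b11⊕b13⊕b15⊕b17⊕b19⊕b21⊕b23⊕b25⊕b27⊕b29⊕b31 = 1⊕0⊕1⊕0⊕0⊕0⊕1⊕0⊕1⊕1⊕1⊕1⊕0⊕1⊕1⊕1 = 0
s2: b2⊕b3⊕b6⊕b7⊕b10⊕b11⊕b14⊕b15⊕b18⊕b19⊕b22⊕b23⊕b26⊕b27⊕b30⊕b31 = 1⊕0⊕1⊕0⊕1⊕0⊕0⊕0⊕0⊕1⊕0⊕1⊕0⊕1⊕0⊕1 = 1
s4: b4⊕b5⊕b6⊕b7⊕b12⊕b13⊕b14⊕b15⊕b20⊕b21⊕b22⊕b23⊕b28⊕b29⊕b30⊕b31 = 0⊕1⊕1⊕0⊕0⊕1⊕0⊕0⊕1⊕1⊕0⊕1⊕1⊕1⊕0⊕1 = 1
s8: b8⊕b9⊕b10⊕b11⊕b12⊕b13⊕b14⊕b15⊕b24⊕b25⊕b26⊕b27⊕b28⊕b29⊕b30⊕b31 = 0⊕0⊕1⊕0⊕0⊕1⊕0⊕0⊕0⊕0⊕0⊕1⊕1⊕1⊕0⊕1 = 0
s16: b16⊕b17⊕b18⊕b19⊕b20⊕b21⊕b22⊕b23⊕b24⊕b25⊕b26⊕b27⊕b28⊕b29⊕b30⊕b31 = 0⊕1⊕0⊕1⊕1⊕1⊕0⊕1⊕0⊕0⊕0⊕1⊕1⊕1⊕0⊕1 = 1
Syndrome (s16...s1) = 10110 → position 22.
Flip bit 22: corrected codeword = 1100110001001000101111100011101
Data bits at positions 3,5,6,7,9,10,11,12,13,14,15,17,18,19,20,21,22,23,24,25,26,27,28,29,30,31: 01100100100101111100011101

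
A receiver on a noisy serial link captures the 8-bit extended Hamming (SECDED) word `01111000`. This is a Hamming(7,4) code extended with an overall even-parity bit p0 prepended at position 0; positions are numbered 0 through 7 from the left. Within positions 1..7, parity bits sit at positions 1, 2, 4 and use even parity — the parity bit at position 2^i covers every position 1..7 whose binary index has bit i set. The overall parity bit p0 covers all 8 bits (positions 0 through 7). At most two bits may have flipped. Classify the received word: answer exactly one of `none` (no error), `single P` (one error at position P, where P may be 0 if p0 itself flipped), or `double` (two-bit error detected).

double

s1: b1⊕b3⊕b5⊕b7 = 1⊕1⊕0⊕0 = 0
s2: b2⊕b3⊕b6⊕b7 = 1⊕1⊕0⊕0 = 0
s4: b4⊕b5⊕b6⊕b7 = 1⊕0⊕0⊕0 = 1
Syndrome (s4...s1) = 100 → position 4.
Overall parity (XOR of all 8 bits, including p0): 0⊕1⊕1⊕1⊕1⊕0⊕0⊕0 = 0
Overall=0, syndrome position=4 → double-bit error detected (uncorrectable).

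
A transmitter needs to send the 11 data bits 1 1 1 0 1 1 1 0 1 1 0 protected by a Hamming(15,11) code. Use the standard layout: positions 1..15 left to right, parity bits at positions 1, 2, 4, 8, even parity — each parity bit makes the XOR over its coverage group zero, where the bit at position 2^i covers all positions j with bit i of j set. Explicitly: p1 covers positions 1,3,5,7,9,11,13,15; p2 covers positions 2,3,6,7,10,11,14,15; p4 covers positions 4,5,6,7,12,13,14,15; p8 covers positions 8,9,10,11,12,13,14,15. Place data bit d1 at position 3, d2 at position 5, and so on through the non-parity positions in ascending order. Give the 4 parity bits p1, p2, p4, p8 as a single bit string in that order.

1101

Place data bits at non-power-of-two positions: b3=1, b5=1, b6=1, b7=0, b9=1, b10=1, b11=1, b12=0, b13=1, b14=1, b15=0.
p1 = XOR of data positions {3,5,7,9,11,13,15} = 1⊕1⊕0⊕1⊕1⊕1⊕0 = 1
p2 = XOR of data positions {3,6,7,10,11,14,15} = 1⊕1⊕0⊕1⊕1⊕1⊕0 = 1
p4 = XOR of data positions {5,6,7,12,13,14,15} = 1⊕1⊕0⊕0⊕1⊕1⊕0 = 0
p8 = XOR of data positions {9,10,11,12,13,14,15} = 1⊕1⊕1⊕0⊕1⊕1⊕0 = 1
Parity bits p1,p2,p4,p8 = 1101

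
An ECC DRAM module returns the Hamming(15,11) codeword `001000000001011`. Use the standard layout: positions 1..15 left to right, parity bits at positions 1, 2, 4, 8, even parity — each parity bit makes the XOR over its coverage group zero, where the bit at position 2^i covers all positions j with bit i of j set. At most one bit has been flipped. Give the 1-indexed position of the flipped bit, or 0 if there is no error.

14

s1: b1⊕b3⊕b5⊕b7⊕b9⊕b11⊕b13⊕b15 = 0⊕1⊕0⊕0⊕0⊕0⊕0⊕1 = 0
s2: b2⊕b3⊕b6⊕b7⊕b10⊕b11⊕b14⊕b15 = 0⊕1⊕0⊕0⊕0⊕0⊕1⊕1 = 1
s4: b4⊕b5⊕b6⊕b7⊕b12⊕b13⊕b14⊕b15 = 0⊕0⊕0⊕0⊕1⊕0⊕1⊕1 = 1
s8: b8⊕b9⊕b10⊕b11⊕b12⊕b13⊕b14⊕b15 = 0⊕0⊕0⊕0⊕1⊕0⊕1⊕1 = 1
Syndrome (s8...s1) = 1110 → position 14.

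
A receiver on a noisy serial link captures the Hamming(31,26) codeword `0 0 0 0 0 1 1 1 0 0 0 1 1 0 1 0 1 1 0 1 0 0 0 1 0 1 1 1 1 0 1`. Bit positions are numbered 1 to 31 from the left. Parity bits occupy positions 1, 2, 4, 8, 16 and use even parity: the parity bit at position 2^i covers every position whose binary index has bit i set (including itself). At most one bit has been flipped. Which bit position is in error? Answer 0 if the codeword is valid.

s1: b1⊕b3⊕b5⊕b7⊕b9⊕b11⊕b13⊕b15⊕b17⊕b19⊕b21⊕b23⊕b25⊕b27⊕b29⊕b31 = 0⊕0⊕0⊕1⊕0⊕0⊕1⊕1⊕1⊕0⊕0⊕0⊕0⊕1⊕1⊕1 = 1
s2: b2⊕b3⊕b6⊕b7⊕b10⊕b11⊕b14⊕b15⊕b18⊕b19⊕b22⊕b23⊕b26⊕b27⊕b30⊕b31 = 0⊕0⊕1⊕1⊕0⊕0⊕0⊕1⊕1⊕0⊕0⊕0⊕1⊕1⊕0⊕1 = 1
s4: b4⊕b5⊕b6⊕b7⊕b12⊕b13⊕b14⊕b15⊕b20⊕b21⊕b22⊕b23⊕b28⊕b29⊕b30⊕b31 = 0⊕0⊕1⊕1⊕1⊕1⊕0⊕1⊕1⊕0⊕0⊕0⊕1⊕1⊕0⊕1 = 1
s8: b8⊕b9⊕b10⊕b11⊕b12⊕b13⊕b14⊕b15⊕b24⊕b25⊕b26⊕b27⊕b28⊕b29⊕b30⊕b31 = 1⊕0⊕0⊕0⊕1⊕1⊕0⊕1⊕1⊕0⊕1⊕1⊕1⊕1⊕0⊕1 = 0
s16: b16⊕b17⊕b18⊕b19⊕b20⊕b21⊕b22⊕b23⊕b24⊕b25⊕b26⊕b27⊕b28⊕b29⊕b30⊕b31 = 0⊕1⊕1⊕0⊕1⊕0⊕0⊕0⊕1⊕0⊕1⊕1⊕1⊕1⊕0⊕1 = 1
Syndrome (s16...s1) = 10111 → position 23.

23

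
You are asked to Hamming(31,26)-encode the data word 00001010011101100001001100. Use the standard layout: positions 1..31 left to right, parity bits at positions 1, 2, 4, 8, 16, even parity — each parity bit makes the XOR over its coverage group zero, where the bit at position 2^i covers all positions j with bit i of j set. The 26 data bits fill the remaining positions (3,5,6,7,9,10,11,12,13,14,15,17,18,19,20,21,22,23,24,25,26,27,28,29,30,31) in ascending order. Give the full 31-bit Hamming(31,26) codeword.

Place data bits at non-power-of-two positions: b3=0, b5=0, b6=0, b7=0, b9=1, b10=0, b11=1, b12=0, b13=0, b14=1, b15=1, b17=1, b18=0, b19=1, b20=1, b21=0, b22=0, b23=0, b24=0, b25=1, b26=0, b27=0, b28=1, b29=1, b30=0, b31=0.
p1 = XOR of data positions {3,5,7,9,11,13,15,17,19,21,23,25,27,29,31} = 0⊕0⊕0⊕1⊕1⊕0⊕1⊕1⊕1⊕0⊕0⊕1⊕0⊕1⊕0 = 1
p2 = XOR of data positions {3,6,7,10,11,14,15,18,19,22,23,26,27,30,31} = 0⊕0⊕0⊕0⊕1⊕1⊕1⊕0⊕1⊕0⊕0⊕0⊕0⊕0⊕0 = 0
p4 = XOR of data positions {5,6,7,12,13,14,15,20,21,22,23,28,29,30,31} = 0⊕0⊕0⊕0⊕0⊕1⊕1⊕1⊕0⊕0⊕0⊕1⊕1⊕0⊕0 = 1
p8 = XOR of data positions {9,10,11,12,13,14,15,24,25,26,27,28,29,30,31} = 1⊕0⊕1⊕0⊕0⊕1⊕1⊕0⊕1⊕0⊕0⊕1⊕1⊕0⊕0 = 1
p16 = XOR of data positions {17,18,19,20,21,22,23,24,25,26,27,28,29,30,31} = 1⊕0⊕1⊕1⊕0⊕0⊕0⊕0⊕1⊕0⊕0⊕1⊕1⊕0⊕0 = 0
Codeword b1..b31 = 1001000110100110101100001001100

1001000110100110101100001001100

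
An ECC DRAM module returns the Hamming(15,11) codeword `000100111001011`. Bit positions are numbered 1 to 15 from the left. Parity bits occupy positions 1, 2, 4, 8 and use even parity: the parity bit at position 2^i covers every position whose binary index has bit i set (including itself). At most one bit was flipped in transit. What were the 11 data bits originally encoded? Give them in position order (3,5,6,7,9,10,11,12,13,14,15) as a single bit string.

00011001010

s1: b1⊕b3⊕b5⊕b7⊕b9⊕b11⊕b13⊕b15 = 0⊕0⊕0⊕1⊕1⊕0⊕0⊕1 = 1
s2: b2⊕b3⊕b6⊕b7⊕b10⊕b11⊕b14⊕b15 = 0⊕0⊕0⊕1⊕0⊕0⊕1⊕1 = 1
s4: b4⊕b5⊕b6⊕b7⊕b12⊕b13⊕b14⊕b15 = 1⊕0⊕0⊕1⊕1⊕0⊕1⊕1 = 1
s8: b8⊕b9⊕b10⊕b11⊕b12⊕b13⊕b14⊕b15 = 1⊕1⊕0⊕0⊕1⊕0⊕1⊕1 = 1
Syndrome (s8...s1) = 1111 → position 15.
Flip bit 15: corrected codeword = 000100111001010
Data bits at positions 3,5,6,7,9,10,11,12,13,14,15: 00011001010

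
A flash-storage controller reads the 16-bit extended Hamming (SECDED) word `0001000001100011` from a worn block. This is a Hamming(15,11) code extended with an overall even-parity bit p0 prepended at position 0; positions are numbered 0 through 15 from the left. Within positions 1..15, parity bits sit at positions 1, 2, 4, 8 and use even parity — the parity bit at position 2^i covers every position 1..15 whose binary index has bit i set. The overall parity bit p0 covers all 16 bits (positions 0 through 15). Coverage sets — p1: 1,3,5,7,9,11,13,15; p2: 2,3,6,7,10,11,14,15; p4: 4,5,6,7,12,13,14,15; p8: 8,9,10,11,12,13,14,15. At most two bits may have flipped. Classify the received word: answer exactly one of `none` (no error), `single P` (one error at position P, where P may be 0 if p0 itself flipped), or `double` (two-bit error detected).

s1: b1⊕b3⊕b5⊕b7⊕b9⊕b11⊕b13⊕b15 = 0⊕1⊕0⊕0⊕1⊕0⊕0⊕1 = 1
s2: b2⊕b3⊕b6⊕b7⊕b10⊕b11⊕b14⊕b15 = 0⊕1⊕0⊕0⊕1⊕0⊕1⊕1 = 0
s4: b4⊕b5⊕b6⊕b7⊕b12⊕b13⊕b14⊕b15 = 0⊕0⊕0⊕0⊕0⊕0⊕1⊕1 = 0
s8: b8⊕b9⊕b10⊕b11⊕b12⊕b13⊕b14⊕b15 = 0⊕1⊕1⊕0⊕0⊕0⊕1⊕1 = 0
Syndrome (s8...s1) = 0001 → position 1.
Overall parity (XOR of all 16 bits, including p0): 0⊕0⊕0⊕1⊕0⊕0⊕0⊕0⊕0⊕1⊕1⊕0⊕0⊕0⊕1⊕1 = 1
Overall=1, syndrome position=1 → single-bit error at position 1.

single 1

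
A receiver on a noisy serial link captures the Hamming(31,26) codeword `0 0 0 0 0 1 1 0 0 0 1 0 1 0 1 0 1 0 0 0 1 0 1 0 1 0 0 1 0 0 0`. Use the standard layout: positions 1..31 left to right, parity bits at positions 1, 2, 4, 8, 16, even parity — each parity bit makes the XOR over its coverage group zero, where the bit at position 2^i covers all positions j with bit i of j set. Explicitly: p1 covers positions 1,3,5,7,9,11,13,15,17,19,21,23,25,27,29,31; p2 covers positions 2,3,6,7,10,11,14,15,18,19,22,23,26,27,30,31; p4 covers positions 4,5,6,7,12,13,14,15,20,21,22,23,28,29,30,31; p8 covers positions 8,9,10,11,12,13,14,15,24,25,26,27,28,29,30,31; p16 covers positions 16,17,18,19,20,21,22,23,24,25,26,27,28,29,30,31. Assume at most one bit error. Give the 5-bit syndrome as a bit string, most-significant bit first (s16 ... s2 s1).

s1: b1⊕b3⊕b5⊕b7⊕b9⊕b11⊕b13⊕b15⊕b17⊕b19⊕b21⊕b23⊕b25⊕b27⊕b29⊕b31 = 0⊕0⊕0⊕1⊕0⊕1⊕1⊕1⊕1⊕0⊕1⊕1⊕1⊕0⊕0⊕0 = 0
s2: b2⊕b3⊕b6⊕b7⊕b10⊕b11⊕b14⊕b15⊕b18⊕b19⊕b22⊕b23⊕b26⊕b27⊕b30⊕b31 = 0⊕0⊕1⊕1⊕0⊕1⊕0⊕1⊕0⊕0⊕0⊕1⊕0⊕0⊕0⊕0 = 1
s4: b4⊕b5⊕b6⊕b7⊕b12⊕b13⊕b14⊕b15⊕b20⊕b21⊕b22⊕b23⊕b28⊕b29⊕b30⊕b31 = 0⊕0⊕1⊕1⊕0⊕1⊕0⊕1⊕0⊕1⊕0⊕1⊕1⊕0⊕0⊕0 = 1
s8: b8⊕b9⊕b10⊕b11⊕b12⊕b13⊕b14⊕b15⊕b24⊕b25⊕b26⊕b27⊕b28⊕b29⊕b30⊕b31 = 0⊕0⊕0⊕1⊕0⊕1⊕0⊕1⊕0⊕1⊕0⊕0⊕1⊕0⊕0⊕0 = 1
s16: b16⊕b17⊕b18⊕b19⊕b20⊕b21⊕b22⊕b23⊕b24⊕b25⊕b26⊕b27⊕b28⊕b29⊕b30⊕b31 = 0⊕1⊕0⊕0⊕0⊕1⊕0⊕1⊕0⊕1⊕0⊕0⊕1⊕0⊕0⊕0 = 1
Syndrome (s16...s1) = 11110 → position 30.

11110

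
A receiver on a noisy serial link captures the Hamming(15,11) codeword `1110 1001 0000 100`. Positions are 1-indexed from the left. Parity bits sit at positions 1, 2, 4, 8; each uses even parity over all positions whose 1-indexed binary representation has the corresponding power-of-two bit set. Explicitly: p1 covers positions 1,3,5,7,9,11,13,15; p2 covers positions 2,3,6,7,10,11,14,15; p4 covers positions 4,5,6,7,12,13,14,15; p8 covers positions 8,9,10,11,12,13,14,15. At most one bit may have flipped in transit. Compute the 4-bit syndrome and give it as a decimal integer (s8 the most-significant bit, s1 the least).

0

s1: b1⊕b3⊕b5⊕b7⊕b9⊕b11⊕b13⊕b15 = 1⊕1⊕1⊕0⊕0⊕0⊕1⊕0 = 0
s2: b2⊕b3⊕b6⊕b7⊕b10⊕b11⊕b14⊕b15 = 1⊕1⊕0⊕0⊕0⊕0⊕0⊕0 = 0
s4: b4⊕b5⊕b6⊕b7⊕b12⊕b13⊕b14⊕b15 = 0⊕1⊕0⊕0⊕0⊕1⊕0⊕0 = 0
s8: b8⊕b9⊕b10⊕b11⊕b12⊕b13⊕b14⊕b15 = 1⊕0⊕0⊕0⊕0⊕1⊕0⊕0 = 0
Syndrome (s8...s1) = 0000 → position 0 (no error).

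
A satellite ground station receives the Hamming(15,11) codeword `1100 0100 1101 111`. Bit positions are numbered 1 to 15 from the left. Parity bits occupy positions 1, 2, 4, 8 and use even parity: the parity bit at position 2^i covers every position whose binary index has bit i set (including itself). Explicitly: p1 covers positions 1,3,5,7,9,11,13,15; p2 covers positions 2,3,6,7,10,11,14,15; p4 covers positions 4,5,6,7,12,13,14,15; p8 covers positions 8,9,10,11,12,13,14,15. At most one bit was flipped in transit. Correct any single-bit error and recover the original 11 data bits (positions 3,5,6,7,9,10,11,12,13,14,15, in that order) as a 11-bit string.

00001101111

s1: b1⊕b3⊕b5⊕b7⊕b9⊕b11⊕b13⊕b15 = 1⊕0⊕0⊕0⊕1⊕0⊕1⊕1 = 0
s2: b2⊕b3⊕b6⊕b7⊕b10⊕b11⊕b14⊕b15 = 1⊕0⊕1⊕0⊕1⊕0⊕1⊕1 = 1
s4: b4⊕b5⊕b6⊕b7⊕b12⊕b13⊕b14⊕b15 = 0⊕0⊕1⊕0⊕1⊕1⊕1⊕1 = 1
s8: b8⊕b9⊕b10⊕b11⊕b12⊕b13⊕b14⊕b15 = 0⊕1⊕1⊕0⊕1⊕1⊕1⊕1 = 0
Syndrome (s8...s1) = 0110 → position 6.
Flip bit 6: corrected codeword = 110000001101111
Data bits at positions 3,5,6,7,9,10,11,12,13,14,15: 00001101111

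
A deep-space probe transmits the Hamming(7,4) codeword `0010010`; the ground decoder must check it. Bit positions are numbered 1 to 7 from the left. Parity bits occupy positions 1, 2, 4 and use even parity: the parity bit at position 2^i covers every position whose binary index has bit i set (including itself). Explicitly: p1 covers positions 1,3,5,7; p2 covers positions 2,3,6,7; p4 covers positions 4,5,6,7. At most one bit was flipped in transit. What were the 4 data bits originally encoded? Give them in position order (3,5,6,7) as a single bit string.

s1: b1⊕b3⊕b5⊕b7 = 0⊕1⊕0⊕0 = 1
s2: b2⊕b3⊕b6⊕b7 = 0⊕1⊕1⊕0 = 0
s4: b4⊕b5⊕b6⊕b7 = 0⊕0⊕1⊕0 = 1
Syndrome (s4...s1) = 101 → position 5.
Flip bit 5: corrected codeword = 0010110
Data bits at positions 3,5,6,7: 1110

1110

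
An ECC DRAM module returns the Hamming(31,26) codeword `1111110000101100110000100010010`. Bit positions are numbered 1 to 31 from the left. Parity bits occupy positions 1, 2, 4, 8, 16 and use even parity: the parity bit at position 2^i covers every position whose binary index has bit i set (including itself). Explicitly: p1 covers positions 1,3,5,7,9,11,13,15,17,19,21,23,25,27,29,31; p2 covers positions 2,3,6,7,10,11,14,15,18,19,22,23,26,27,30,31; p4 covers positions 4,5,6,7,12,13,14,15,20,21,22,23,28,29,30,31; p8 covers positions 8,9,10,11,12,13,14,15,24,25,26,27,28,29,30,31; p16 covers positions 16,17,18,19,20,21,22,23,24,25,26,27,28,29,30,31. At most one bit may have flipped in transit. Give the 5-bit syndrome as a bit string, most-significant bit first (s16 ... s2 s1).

s1: b1⊕b3⊕b5⊕b7⊕b9⊕b11⊕b13⊕b15⊕b17⊕b19⊕b21⊕b23⊕b25⊕b27⊕b29⊕b31 = 1⊕1⊕1⊕0⊕0⊕1⊕1⊕0⊕1⊕0⊕0⊕1⊕0⊕1⊕0⊕0 = 0
s2: b2⊕b3⊕b6⊕b7⊕b10⊕b11⊕b14⊕b15⊕b18⊕b19⊕b22⊕b23⊕b26⊕b27⊕b30⊕b31 = 1⊕1⊕1⊕0⊕0⊕1⊕1⊕0⊕1⊕0⊕0⊕1⊕0⊕1⊕1⊕0 = 1
s4: b4⊕b5⊕b6⊕b7⊕b12⊕b13⊕b14⊕b15⊕b20⊕b21⊕b22⊕b23⊕b28⊕b29⊕b30⊕b31 = 1⊕1⊕1⊕0⊕0⊕1⊕1⊕0⊕0⊕0⊕0⊕1⊕0⊕0⊕1⊕0 = 1
s8: b8⊕b9⊕b10⊕b11⊕b12⊕b13⊕b14⊕b15⊕b24⊕b25⊕b26⊕b27⊕b28⊕b29⊕b30⊕b31 = 0⊕0⊕0⊕1⊕0⊕1⊕1⊕0⊕0⊕0⊕0⊕1⊕0⊕0⊕1⊕0 = 1
s16: b16⊕b17⊕b18⊕b19⊕b20⊕b21⊕b22⊕b23⊕b24⊕b25⊕b26⊕b27⊕b28⊕b29⊕b30⊕b31 = 0⊕1⊕1⊕0⊕0⊕0⊕0⊕1⊕0⊕0⊕0⊕1⊕0⊕0⊕1⊕0 = 1
Syndrome (s16...s1) = 11110 → position 30.

11110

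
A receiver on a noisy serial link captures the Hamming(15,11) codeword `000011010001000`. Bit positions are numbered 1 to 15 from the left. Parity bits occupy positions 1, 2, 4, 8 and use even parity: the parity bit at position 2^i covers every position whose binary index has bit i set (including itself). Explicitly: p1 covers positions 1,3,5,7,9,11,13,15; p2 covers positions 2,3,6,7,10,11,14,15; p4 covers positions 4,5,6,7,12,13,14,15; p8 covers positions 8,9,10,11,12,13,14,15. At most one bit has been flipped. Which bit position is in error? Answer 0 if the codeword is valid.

s1: b1⊕b3⊕b5⊕b7⊕b9⊕b11⊕b13⊕b15 = 0⊕0⊕1⊕0⊕0⊕0⊕0⊕0 = 1
s2: b2⊕b3⊕b6⊕b7⊕b10⊕b11⊕b14⊕b15 = 0⊕0⊕1⊕0⊕0⊕0⊕0⊕0 = 1
s4: b4⊕b5⊕b6⊕b7⊕b12⊕b13⊕b14⊕b15 = 0⊕1⊕1⊕0⊕1⊕0⊕0⊕0 = 1
s8: b8⊕b9⊕b10⊕b11⊕b12⊕b13⊕b14⊕b15 = 1⊕0⊕0⊕0⊕1⊕0⊕0⊕0 = 0
Syndrome (s8...s1) = 0111 → position 7.

7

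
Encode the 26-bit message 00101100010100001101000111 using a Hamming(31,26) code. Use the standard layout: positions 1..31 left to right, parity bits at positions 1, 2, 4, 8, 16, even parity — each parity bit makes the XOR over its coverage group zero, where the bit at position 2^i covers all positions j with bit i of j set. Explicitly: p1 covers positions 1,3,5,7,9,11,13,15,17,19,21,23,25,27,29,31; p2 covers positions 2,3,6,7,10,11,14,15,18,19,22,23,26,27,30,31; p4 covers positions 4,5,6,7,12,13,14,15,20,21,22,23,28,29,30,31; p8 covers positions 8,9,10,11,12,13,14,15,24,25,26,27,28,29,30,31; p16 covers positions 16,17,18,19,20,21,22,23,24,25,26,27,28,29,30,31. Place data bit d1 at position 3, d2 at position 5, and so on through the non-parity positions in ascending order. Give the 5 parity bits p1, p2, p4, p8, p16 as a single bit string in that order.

Place data bits at non-power-of-two positions: b3=0, b5=0, b6=1, b7=0, b9=1, b10=1, b11=0, b12=0, b13=0, b14=1, b15=0, b17=1, b18=0, b19=0, b20=0, b21=0, b22=1, b23=1, b24=0, b25=1, b26=0, b27=0, b28=0, b29=1, b30=1, b31=1.
p1 = XOR of data positions {3,5,7,9,11,13,15,17,19,21,23,25,27,29,31} = 0⊕0⊕0⊕1⊕0⊕0⊕0⊕1⊕0⊕0⊕1⊕1⊕0⊕1⊕1 = 0
p2 = XOR of data positions {3,6,7,10,11,14,15,18,19,22,23,26,27,30,31} = 0⊕1⊕0⊕1⊕0⊕1⊕0⊕0⊕0⊕1⊕1⊕0⊕0⊕1⊕1 = 1
p4 = XOR of data positions {5,6,7,12,13,14,15,20,21,22,23,28,29,30,31} = 0⊕1⊕0⊕0⊕0⊕1⊕0⊕0⊕0⊕1⊕1⊕0⊕1⊕1⊕1 = 1
p8 = XOR of data positions {9,10,11,12,13,14,15,24,25,26,27,28,29,30,31} = 1⊕1⊕0⊕0⊕0⊕1⊕0⊕0⊕1⊕0⊕0⊕0⊕1⊕1⊕1 = 1
p16 = XOR of data positions {17,18,19,20,21,22,23,24,25,26,27,28,29,30,31} = 1⊕0⊕0⊕0⊕0⊕1⊕1⊕0⊕1⊕0⊕0⊕0⊕1⊕1⊕1 = 1
Parity bits p1,p2,p4,p8,p16 = 01111

01111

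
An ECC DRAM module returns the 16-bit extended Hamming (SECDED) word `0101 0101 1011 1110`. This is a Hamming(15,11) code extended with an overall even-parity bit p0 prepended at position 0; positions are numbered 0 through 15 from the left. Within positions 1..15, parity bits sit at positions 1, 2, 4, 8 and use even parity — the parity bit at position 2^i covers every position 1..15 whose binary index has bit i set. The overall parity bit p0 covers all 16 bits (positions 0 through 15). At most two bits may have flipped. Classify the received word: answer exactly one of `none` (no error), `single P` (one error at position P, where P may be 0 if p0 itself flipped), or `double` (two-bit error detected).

double

s1: b1⊕b3⊕b5⊕b7⊕b9⊕b11⊕b13⊕b15 = 1⊕1⊕1⊕1⊕0⊕1⊕1⊕0 = 0
s2: b2⊕b3⊕b6⊕b7⊕b10⊕b11⊕b14⊕b15 = 0⊕1⊕0⊕1⊕1⊕1⊕1⊕0 = 1
s4: b4⊕b5⊕b6⊕b7⊕b12⊕b13⊕b14⊕b15 = 0⊕1⊕0⊕1⊕1⊕1⊕1⊕0 = 1
s8: b8⊕b9⊕b10⊕b11⊕b12⊕b13⊕b14⊕b15 = 1⊕0⊕1⊕1⊕1⊕1⊕1⊕0 = 0
Syndrome (s8...s1) = 0110 → position 6.
Overall parity (XOR of all 16 bits, including p0): 0⊕1⊕0⊕1⊕0⊕1⊕0⊕1⊕1⊕0⊕1⊕1⊕1⊕1⊕1⊕0 = 0
Overall=0, syndrome position=6 → double-bit error detected (uncorrectable).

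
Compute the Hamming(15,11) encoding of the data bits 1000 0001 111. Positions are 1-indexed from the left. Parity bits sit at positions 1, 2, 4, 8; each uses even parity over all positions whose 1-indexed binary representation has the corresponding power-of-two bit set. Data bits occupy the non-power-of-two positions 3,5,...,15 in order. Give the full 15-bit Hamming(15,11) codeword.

111000000001111

Place data bits at non-power-of-two positions: b3=1, b5=0, b6=0, b7=0, b9=0, b10=0, b11=0, b12=1, b13=1, b14=1, b15=1.
p1 = XOR of data positions {3,5,7,9,11,13,15} = 1⊕0⊕0⊕0⊕0⊕1⊕1 = 1
p2 = XOR of data positions {3,6,7,10,11,14,15} = 1⊕0⊕0⊕0⊕0⊕1⊕1 = 1
p4 = XOR of data positions {5,6,7,12,13,14,15} = 0⊕0⊕0⊕1⊕1⊕1⊕1 = 0
p8 = XOR of data positions {9,10,11,12,13,14,15} = 0⊕0⊕0⊕1⊕1⊕1⊕1 = 0
Codeword b1..b15 = 111000000001111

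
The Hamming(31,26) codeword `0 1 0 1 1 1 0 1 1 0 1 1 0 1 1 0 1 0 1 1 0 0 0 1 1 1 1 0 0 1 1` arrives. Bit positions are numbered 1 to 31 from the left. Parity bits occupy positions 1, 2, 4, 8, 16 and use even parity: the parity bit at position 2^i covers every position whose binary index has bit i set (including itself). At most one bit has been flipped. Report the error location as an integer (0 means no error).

s1: b1⊕b3⊕b5⊕b7⊕b9⊕b11⊕b13⊕b15⊕b17⊕b19⊕b21⊕b23⊕b25⊕b27⊕b29⊕b31 = 0⊕0⊕1⊕0⊕1⊕1⊕0⊕1⊕1⊕1⊕0⊕0⊕1⊕1⊕0⊕1 = 1
s2: b2⊕b3⊕b6⊕b7⊕b10⊕b11⊕b14⊕b15⊕b18⊕b19⊕b22⊕b23⊕b26⊕b27⊕b30⊕b31 = 1⊕0⊕1⊕0⊕0⊕1⊕1⊕1⊕0⊕1⊕0⊕0⊕1⊕1⊕1⊕1 = 0
s4: b4⊕b5⊕b6⊕b7⊕b12⊕b13⊕b14⊕b15⊕b20⊕b21⊕b22⊕b23⊕b28⊕b29⊕b30⊕b31 = 1⊕1⊕1⊕0⊕1⊕0⊕1⊕1⊕1⊕0⊕0⊕0⊕0⊕0⊕1⊕1 = 1
s8: b8⊕b9⊕b10⊕b11⊕b12⊕b13⊕b14⊕b15⊕b24⊕b25⊕b26⊕b27⊕b28⊕b29⊕b30⊕b31 = 1⊕1⊕0⊕1⊕1⊕0⊕1⊕1⊕1⊕1⊕1⊕1⊕0⊕0⊕1⊕1 = 0
s16: b16⊕b17⊕b18⊕b19⊕b20⊕b21⊕b22⊕b23⊕b24⊕b25⊕b26⊕b27⊕b28⊕b29⊕b30⊕b31 = 0⊕1⊕0⊕1⊕1⊕0⊕0⊕0⊕1⊕1⊕1⊕1⊕0⊕0⊕1⊕1 = 1
Syndrome (s16...s1) = 10101 → position 21.

21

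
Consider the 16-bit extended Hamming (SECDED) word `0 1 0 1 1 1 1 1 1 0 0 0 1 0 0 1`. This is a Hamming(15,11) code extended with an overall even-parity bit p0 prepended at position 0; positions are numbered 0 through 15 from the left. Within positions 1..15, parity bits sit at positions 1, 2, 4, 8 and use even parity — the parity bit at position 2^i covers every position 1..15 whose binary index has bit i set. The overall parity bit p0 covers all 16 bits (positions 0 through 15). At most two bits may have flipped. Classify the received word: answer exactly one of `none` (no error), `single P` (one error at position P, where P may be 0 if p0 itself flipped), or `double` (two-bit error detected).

s1: b1⊕b3⊕b5⊕b7⊕b9⊕b11⊕b13⊕b15 = 1⊕1⊕1⊕1⊕0⊕0⊕0⊕1 = 1
s2: b2⊕b3⊕b6⊕b7⊕b10⊕b11⊕b14⊕b15 = 0⊕1⊕1⊕1⊕0⊕0⊕0⊕1 = 0
s4: b4⊕b5⊕b6⊕b7⊕b12⊕b13⊕b14⊕b15 = 1⊕1⊕1⊕1⊕1⊕0⊕0⊕1 = 0
s8: b8⊕b9⊕b10⊕b11⊕b12⊕b13⊕b14⊕b15 = 1⊕0⊕0⊕0⊕1⊕0⊕0⊕1 = 1
Syndrome (s8...s1) = 1001 → position 9.
Overall parity (XOR of all 16 bits, including p0): 0⊕1⊕0⊕1⊕1⊕1⊕1⊕1⊕1⊕0⊕0⊕0⊕1⊕0⊕0⊕1 = 1
Overall=1, syndrome position=9 → single-bit error at position 9.

single 9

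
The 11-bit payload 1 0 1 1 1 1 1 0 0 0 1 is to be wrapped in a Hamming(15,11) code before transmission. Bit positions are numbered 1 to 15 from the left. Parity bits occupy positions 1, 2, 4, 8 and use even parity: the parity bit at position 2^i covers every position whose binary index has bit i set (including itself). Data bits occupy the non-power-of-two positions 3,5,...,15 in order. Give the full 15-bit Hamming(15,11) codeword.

101101101110001

Place data bits at non-power-of-two positions: b3=1, b5=0, b6=1, b7=1, b9=1, b10=1, b11=1, b12=0, b13=0, b14=0, b15=1.
p1 = XOR of data positions {3,5,7,9,11,13,15} = 1⊕0⊕1⊕1⊕1⊕0⊕1 = 1
p2 = XOR of data positions {3,6,7,10,11,14,15} = 1⊕1⊕1⊕1⊕1⊕0⊕1 = 0
p4 = XOR of data positions {5,6,7,12,13,14,15} = 0⊕1⊕1⊕0⊕0⊕0⊕1 = 1
p8 = XOR of data positions {9,10,11,12,13,14,15} = 1⊕1⊕1⊕0⊕0⊕0⊕1 = 0
Codeword b1..b15 = 101101101110001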